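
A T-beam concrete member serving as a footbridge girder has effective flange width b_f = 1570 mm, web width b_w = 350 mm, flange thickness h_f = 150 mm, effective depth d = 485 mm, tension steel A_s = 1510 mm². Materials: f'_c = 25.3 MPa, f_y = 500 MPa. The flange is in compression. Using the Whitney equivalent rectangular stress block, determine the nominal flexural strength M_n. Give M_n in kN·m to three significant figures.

Tension: T = A_s f_y = 1510 × 500 = 755000 N.
Try a within the flange: a = T/(0.85 f'_c b_f) = 755000/(0.85 × 25.3 × 1570) = 22.36 mm.
Since a = 22.36 ≤ h_f = 150 mm, the stress block lies entirely in the flange; analyse as a rectangular beam of width b_f.
M_n = T(d − a/2) = 755000 × (485 − 11.18) = 357.73 × 10⁶ N·mm.
M_n = 357.73 kN·m.

M_n ≈ 358 kN·m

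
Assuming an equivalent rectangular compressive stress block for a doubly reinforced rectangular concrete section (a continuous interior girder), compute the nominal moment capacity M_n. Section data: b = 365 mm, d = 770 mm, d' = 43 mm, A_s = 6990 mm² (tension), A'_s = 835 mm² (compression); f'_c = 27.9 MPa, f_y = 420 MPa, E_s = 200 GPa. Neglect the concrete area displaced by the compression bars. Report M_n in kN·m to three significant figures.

Assume both tension and compression steel yield.
Net tension couple steel: A_s − A'_s = 6155 mm².
a = (A_s − A'_s) f_y / (0.85 f'_c b) = 2585100/(0.85 × 27.9 × 365) = 298.65 mm.
c = a/β₁ = 298.65/0.85 = 351.35 mm; ε'_s = 0.003(c − d')/c = 0.0026 ≥ f_y/E_s = 0.0021, so compression steel does yield.
M_n = (A_s − A'_s) f_y (d − a/2) + A'_s f_y (d − d') = [2585100 × (770 − 149.325) + 350700 × (770 − 43)] × 10⁻⁶ = 1604.51 + 254.96 = 1859.47 kN·m.

M_n ≈ 1860 kN·m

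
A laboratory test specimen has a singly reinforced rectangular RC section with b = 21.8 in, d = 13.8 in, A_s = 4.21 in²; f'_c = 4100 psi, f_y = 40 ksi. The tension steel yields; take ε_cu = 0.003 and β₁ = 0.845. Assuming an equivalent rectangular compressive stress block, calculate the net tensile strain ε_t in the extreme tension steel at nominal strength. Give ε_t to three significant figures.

a = A_s f_y/(0.85 f'_c b) = 2.217 in.
β₁ = 0.845, so c = a/β₁ = 2.217/0.845 = 2.624 in.
From the linear strain diagram with ε_cu = 0.003: ε_t = 0.003 (d − c)/c = 0.003 × (13.8 − 2.624)/2.624 = 0.0128.
Since ε_t ≥ 0.005, the section is tension-controlled.

ε_t ≈ 0.0128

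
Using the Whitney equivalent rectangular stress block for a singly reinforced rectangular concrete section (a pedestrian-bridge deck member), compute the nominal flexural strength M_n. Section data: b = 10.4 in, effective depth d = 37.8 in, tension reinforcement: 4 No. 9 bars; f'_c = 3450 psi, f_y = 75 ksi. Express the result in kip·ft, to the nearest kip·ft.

A_s = 4 × 1 = 4 in².
T = A_s f_y = 4 × 75 = 300 kips.
a = T/(0.85 f'_c b) = 300/(0.85 × 3.45 × 10.4) = 9.837 in.
M_n = T(d − a/2) = 300 × (37.8 − 4.9185) = 9864.5 kip·in = 9864.5/12 = 822.04 kip·ft.

M_n ≈ 822 kip·ft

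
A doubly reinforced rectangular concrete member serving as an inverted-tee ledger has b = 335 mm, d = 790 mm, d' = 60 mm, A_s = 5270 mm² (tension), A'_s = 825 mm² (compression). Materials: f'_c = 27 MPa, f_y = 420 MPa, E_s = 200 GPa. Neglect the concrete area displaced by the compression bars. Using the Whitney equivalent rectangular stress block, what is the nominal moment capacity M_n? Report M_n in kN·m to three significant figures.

M_n ≈ 1500 kN·m

Assume both tension and compression steel yield.
Net tension couple steel: A_s − A'_s = 4445 mm².
a = (A_s − A'_s) f_y / (0.85 f'_c b) = 1866900/(0.85 × 27 × 335) = 242.83 mm.
c = a/β₁ = 242.83/0.85 = 285.68 mm; ε'_s = 0.003(c − d')/c = 0.0024 ≥ f_y/E_s = 0.0021, so compression steel does yield.
M_n = (A_s − A'_s) f_y (d − a/2) + A'_s f_y (d − d') = [1866900 × (790 − 121.415) + 346500 × (790 − 60)] × 10⁻⁶ = 1248.18 + 252.95 = 1501.13 kN·m.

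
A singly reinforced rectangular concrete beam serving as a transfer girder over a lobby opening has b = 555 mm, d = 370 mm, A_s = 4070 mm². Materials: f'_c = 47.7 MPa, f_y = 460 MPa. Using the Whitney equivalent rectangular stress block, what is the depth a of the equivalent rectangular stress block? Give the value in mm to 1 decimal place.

a ≈ 83.2 mm

T = A_s f_y = 4070 × 460 = 1872200 N = 1872.2 kN.
Setting C = 0.85 f'_c a b equal to T: a = 1872200/(0.85 × 47.7 × 555) = 83.2 mm.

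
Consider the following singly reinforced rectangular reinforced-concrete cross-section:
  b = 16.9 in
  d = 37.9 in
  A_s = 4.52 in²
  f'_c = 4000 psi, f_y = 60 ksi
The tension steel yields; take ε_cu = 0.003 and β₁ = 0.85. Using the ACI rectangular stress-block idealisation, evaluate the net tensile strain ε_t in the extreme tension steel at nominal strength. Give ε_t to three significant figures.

a = A_s f_y/(0.85 f'_c b) = 4.720 in.
β₁ = 0.85, so c = a/β₁ = 4.720/0.85 = 5.553 in.
From the linear strain diagram with ε_cu = 0.003: ε_t = 0.003 (d − c)/c = 0.003 × (37.9 − 5.553)/5.553 = 0.0175.
Since ε_t ≥ 0.005, the section is tension-controlled.

ε_t ≈ 0.0175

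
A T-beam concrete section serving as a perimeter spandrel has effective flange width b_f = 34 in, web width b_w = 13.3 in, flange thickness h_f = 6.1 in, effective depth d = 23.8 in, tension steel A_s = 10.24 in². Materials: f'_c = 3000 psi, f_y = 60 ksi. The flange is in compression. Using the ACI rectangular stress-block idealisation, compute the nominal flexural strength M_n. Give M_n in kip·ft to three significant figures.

M_n ≈ 1030 kip·ft

Tension: T = A_s f_y = 10.24 × 60 = 614.4 kips.
Try a within the flange: a = T/(0.85 f'_c b_f) = 614.4/(0.85 × 3 × 34) = 7.087 in.
a = 7.087 > h_f = 6.1 in: the block extends into the web. Split into flange-overhang and web parts.
C_f = 0.85 f'_c (b_f − b_w) h_f = 0.85 × 3 × (34 − 13.3) × 6.1 = 322.0 kips.
Remaining web compression depth: a_w = (T − C_f)/(0.85 f'_c b_w) = (614.4 − 322.0)/(0.85 × 3 × 13.3) = 8.622 in.
M_n = C_f(d − h_f/2) + (T − C_f)(d − a_w/2) = 322.0 × (23.8 − 3.05) + 292.4 × (23.8 − 4.311) = 6681.5 + 5698.6 = 12380.1 kip·in.
M_n = 12380.1/12 = 1031.68 kip·ft.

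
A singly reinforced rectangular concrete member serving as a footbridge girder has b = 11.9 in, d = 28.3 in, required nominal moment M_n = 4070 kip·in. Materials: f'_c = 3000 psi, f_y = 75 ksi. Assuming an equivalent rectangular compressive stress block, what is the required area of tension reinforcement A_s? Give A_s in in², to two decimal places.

A_s ≈ 2.11 in²

From M_n = 0.85 f'_c a b (d − a/2):
a = d − √(d² − 2M_n/(0.85 f'_c b)) = 28.3 − √(28.3² − 2 × 4070/(0.85 × 3 × 11.9)) = 5.221 in.
A_s = 0.85 f'_c a b / f_y = 0.85 × 3 × 5.221 × 11.9 / 75 = 2.112 in².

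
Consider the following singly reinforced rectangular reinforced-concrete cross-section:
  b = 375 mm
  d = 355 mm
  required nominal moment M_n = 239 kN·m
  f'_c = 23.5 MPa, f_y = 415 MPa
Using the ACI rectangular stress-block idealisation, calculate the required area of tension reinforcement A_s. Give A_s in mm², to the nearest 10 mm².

A_s ≈ 1910 mm²

With M_n = 0.85 f'_c a b (d − a/2), solve the quadratic for a:
a = d − √(d² − 2M_n/(0.85 f'_c b)) = 355 − √(355² − 2 × 239×10⁶/(0.85 × 23.5 × 375)) = 105.58 mm.
A_s = 0.85 f'_c a b / f_y = 0.85 × 23.5 × 105.58 × 375 / 415 = 1905.7 mm².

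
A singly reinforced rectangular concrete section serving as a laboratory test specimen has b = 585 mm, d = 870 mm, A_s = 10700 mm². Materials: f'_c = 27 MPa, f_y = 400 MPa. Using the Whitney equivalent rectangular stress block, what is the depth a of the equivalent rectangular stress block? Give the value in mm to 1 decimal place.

T = A_s f_y = 10700 × 400 = 4280000 N = 4280 kN.
Setting C = 0.85 f'_c a b equal to T: a = 4280000/(0.85 × 27 × 585) = 318.8 mm.

a ≈ 318.8 mm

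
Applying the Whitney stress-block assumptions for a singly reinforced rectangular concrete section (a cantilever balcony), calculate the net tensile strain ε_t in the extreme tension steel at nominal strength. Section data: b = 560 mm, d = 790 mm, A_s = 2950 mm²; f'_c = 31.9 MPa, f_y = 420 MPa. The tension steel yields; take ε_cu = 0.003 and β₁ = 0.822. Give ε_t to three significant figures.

ε_t ≈ 0.0209

a = A_s f_y/(0.85 f'_c b) = 81.60 mm.
β₁ = 0.822, so c = a/β₁ = 81.60/0.822 = 99.27 mm.
From the linear strain diagram with ε_cu = 0.003: ε_t = 0.003 (d − c)/c = 0.003 × (790 − 99.27)/99.27 = 0.0209.
Since ε_t ≥ 0.005, the section is tension-controlled.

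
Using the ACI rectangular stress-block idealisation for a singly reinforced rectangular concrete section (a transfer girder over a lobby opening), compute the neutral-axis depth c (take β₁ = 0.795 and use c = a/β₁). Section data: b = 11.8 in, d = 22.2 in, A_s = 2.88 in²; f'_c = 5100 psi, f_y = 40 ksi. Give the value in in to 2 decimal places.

T = A_s f_y = 2.88 × 40 = 115.2 kips.
a = T/(0.85 f'_c b) = 115.2/(0.85 × 5.1 × 11.8) = 2.2521 in.
With β₁ = 0.795, c = a/β₁ = 2.2521/0.795 = 2.83 in.

c ≈ 2.83 in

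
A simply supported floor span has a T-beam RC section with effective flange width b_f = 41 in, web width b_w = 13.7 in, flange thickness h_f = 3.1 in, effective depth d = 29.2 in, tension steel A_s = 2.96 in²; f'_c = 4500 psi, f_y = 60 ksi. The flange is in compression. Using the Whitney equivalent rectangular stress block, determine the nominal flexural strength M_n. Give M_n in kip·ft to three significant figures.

M_n ≈ 424 kip·ft

Tension: T = A_s f_y = 2.96 × 60 = 177.6 kips.
Try a within the flange: a = T/(0.85 f'_c b_f) = 177.6/(0.85 × 4.5 × 41) = 1.132 in.
Since a = 1.132 ≤ h_f = 3.1 in, the stress block lies entirely in the flange; analyse as a rectangular beam of width b_f.
M_n = T(d − a/2) = 177.6 × (29.2 − 0.566) = 5085.4 kip·in.
M_n = 5085.4/12 = 423.78 kip·ft.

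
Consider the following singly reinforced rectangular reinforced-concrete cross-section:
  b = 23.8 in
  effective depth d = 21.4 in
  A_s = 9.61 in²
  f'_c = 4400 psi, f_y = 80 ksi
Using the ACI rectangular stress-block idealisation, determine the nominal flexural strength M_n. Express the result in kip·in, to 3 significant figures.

T = A_s f_y = 9.61 × 80 = 768.8 kips.
a = T/(0.85 f'_c b) = 768.8/(0.85 × 4.4 × 23.8) = 8.637 in.
M_n = T(d − a/2) = 768.8 × (21.4 − 4.3185) = 13132.3 kip·in.

M_n ≈ 13100 kip·in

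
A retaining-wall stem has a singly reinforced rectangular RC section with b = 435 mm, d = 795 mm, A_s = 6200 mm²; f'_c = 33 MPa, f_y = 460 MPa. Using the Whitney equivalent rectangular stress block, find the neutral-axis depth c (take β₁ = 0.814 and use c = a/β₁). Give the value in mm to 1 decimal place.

c ≈ 287.1 mm

T = A_s f_y = 6200 × 460 = 2852000 N = 2852 kN.
Setting C = 0.85 f'_c a b equal to T: a = 2852000/(0.85 × 33 × 435) = 233.737 mm.
With β₁ = 0.814, c = a/β₁ = 233.737/0.814 = 287.1 mm.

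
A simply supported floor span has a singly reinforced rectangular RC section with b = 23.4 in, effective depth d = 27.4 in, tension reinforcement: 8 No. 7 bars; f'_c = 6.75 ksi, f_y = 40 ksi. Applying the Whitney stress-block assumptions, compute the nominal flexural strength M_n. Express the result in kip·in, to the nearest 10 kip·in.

M_n ≈ 5120 kip·in

A_s = 8 × 0.6 = 4.8 in².
T = A_s f_y = 4.8 × 40 = 192 kips.
a = T/(0.85 f'_c b) = 192/(0.85 × 6.75 × 23.4) = 1.430 in.
M_n = T(d − a/2) = 192 × (27.4 − 0.715) = 5123.5 kip·in.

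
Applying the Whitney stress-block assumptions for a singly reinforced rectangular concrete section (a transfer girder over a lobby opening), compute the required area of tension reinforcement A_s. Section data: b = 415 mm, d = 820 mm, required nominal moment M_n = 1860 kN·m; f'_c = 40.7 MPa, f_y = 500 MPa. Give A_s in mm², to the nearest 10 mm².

With M_n = 0.85 f'_c a b (d − a/2), solve the quadratic for a:
a = d − √(d² − 2M_n/(0.85 f'_c b)) = 820 − √(820² − 2 × 1860×10⁶/(0.85 × 40.7 × 415)) = 177.12 mm.
A_s = 0.85 f'_c a b / f_y = 0.85 × 40.7 × 177.12 × 415 / 500 = 5085.8 mm².

A_s ≈ 5090 mm²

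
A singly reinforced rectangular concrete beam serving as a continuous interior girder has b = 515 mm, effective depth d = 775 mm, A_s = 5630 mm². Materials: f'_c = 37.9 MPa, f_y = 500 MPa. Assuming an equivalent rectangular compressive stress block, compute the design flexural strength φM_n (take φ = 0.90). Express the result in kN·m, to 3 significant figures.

φM_n ≈ 1750 kN·m

T = A_s f_y = 5630 × 500 = 2815000 N = 2815 kN.
From C = T: a = T/(0.85 f'_c b) = 2815000/(0.85 × 37.9 × 515) = 169.67 mm.
M_n = T(d − a/2) = 2815 kN × (775 − 84.835) mm = 1942.81 kN·m.
φM_n = 0.90 × 1942.81 = 1748.53 kN·m.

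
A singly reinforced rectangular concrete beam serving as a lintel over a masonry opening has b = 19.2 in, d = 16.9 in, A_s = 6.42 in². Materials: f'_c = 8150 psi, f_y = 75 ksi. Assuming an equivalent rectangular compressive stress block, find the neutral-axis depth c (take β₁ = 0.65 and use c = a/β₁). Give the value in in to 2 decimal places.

c ≈ 5.57 in

T = A_s f_y = 6.42 × 75 = 481.5 kips.
a = T/(0.85 f'_c b) = 481.5/(0.85 × 8.15 × 19.2) = 3.6201 in.
With β₁ = 0.65, c = a/β₁ = 3.6201/0.65 = 5.57 in.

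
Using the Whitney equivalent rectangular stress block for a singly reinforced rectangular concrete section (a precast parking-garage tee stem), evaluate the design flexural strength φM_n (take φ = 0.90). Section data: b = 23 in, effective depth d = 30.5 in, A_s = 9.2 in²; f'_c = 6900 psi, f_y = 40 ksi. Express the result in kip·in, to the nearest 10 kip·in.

φM_n ≈ 9650 kip·in

T = A_s f_y = 9.2 × 40 = 368 kips.
a = T/(0.85 f'_c b) = 368/(0.85 × 6.9 × 23) = 2.728 in.
M_n = T(d − a/2) = 368 × (30.5 − 1.364) = 10722.0 kip·in.
φM_n = 0.90 × 10722.0 = 9649.8 kip·in.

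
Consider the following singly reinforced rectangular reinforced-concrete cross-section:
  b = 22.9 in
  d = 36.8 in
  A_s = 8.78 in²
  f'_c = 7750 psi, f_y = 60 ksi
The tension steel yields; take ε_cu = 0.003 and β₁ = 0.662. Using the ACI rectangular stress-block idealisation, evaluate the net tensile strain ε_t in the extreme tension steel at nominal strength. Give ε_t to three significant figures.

ε_t ≈ 0.0179

a = A_s f_y/(0.85 f'_c b) = 3.492 in.
β₁ = 0.662, so c = a/β₁ = 3.492/0.662 = 5.275 in.
From the linear strain diagram with ε_cu = 0.003: ε_t = 0.003 (d − c)/c = 0.003 × (36.8 − 5.275)/5.275 = 0.0179.
Since ε_t ≥ 0.005, the section is tension-controlled.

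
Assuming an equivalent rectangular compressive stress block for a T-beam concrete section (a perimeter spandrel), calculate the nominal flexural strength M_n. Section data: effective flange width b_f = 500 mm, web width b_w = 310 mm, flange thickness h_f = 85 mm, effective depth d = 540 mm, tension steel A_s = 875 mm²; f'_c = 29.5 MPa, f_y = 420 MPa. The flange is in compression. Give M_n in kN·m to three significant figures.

Tension: T = A_s f_y = 875 × 420 = 367500 N.
Try a within the flange: a = T/(0.85 f'_c b_f) = 367500/(0.85 × 29.5 × 500) = 29.31 mm.
Since a = 29.31 ≤ h_f = 85 mm, the stress block lies entirely in the flange; analyse as a rectangular beam of width b_f.
M_n = T(d − a/2) = 367500 × (540 − 14.655) = 193.06 × 10⁶ N·mm.
M_n = 193.06 kN·m.

M_n ≈ 193 kN·m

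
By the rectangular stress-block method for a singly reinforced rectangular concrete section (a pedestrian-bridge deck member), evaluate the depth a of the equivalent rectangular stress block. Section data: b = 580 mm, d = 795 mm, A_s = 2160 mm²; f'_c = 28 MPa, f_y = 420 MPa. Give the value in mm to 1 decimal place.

T = A_s f_y = 2160 × 420 = 907200 N = 907.2 kN.
Setting C = 0.85 f'_c a b equal to T: a = 907200/(0.85 × 28 × 580) = 65.7 mm.

a ≈ 65.7 mm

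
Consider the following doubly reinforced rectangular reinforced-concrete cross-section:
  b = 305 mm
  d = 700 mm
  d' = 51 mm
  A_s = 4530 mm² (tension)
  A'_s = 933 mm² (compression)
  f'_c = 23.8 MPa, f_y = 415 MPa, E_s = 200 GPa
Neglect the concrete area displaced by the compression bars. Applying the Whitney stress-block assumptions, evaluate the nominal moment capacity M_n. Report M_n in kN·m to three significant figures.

Assume both tension and compression steel yield.
Net tension couple steel: A_s − A'_s = 3597 mm².
a = (A_s − A'_s) f_y / (0.85 f'_c b) = 1492755/(0.85 × 23.8 × 305) = 241.93 mm.
c = a/β₁ = 241.93/0.85 = 284.62 mm; ε'_s = 0.003(c − d')/c = 0.0025 ≥ f_y/E_s = 0.0021, so compression steel does yield.
M_n = (A_s − A'_s) f_y (d − a/2) + A'_s f_y (d − d') = [1492755 × (700 − 120.965) + 387195 × (700 − 51)] × 10⁻⁶ = 864.36 + 251.29 = 1115.65 kN·m.

M_n ≈ 1120 kN·m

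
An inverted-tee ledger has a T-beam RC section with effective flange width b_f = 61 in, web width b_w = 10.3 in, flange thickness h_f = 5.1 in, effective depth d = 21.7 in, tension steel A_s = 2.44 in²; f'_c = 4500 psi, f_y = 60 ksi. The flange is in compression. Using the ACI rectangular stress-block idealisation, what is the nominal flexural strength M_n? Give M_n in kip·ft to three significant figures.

Tension: T = A_s f_y = 2.44 × 60 = 146.4 kips.
Try a within the flange: a = T/(0.85 f'_c b_f) = 146.4/(0.85 × 4.5 × 61) = 0.627 in.
Since a = 0.627 ≤ h_f = 5.1 in, the stress block lies entirely in the flange; analyse as a rectangular beam of width b_f.
M_n = T(d − a/2) = 146.4 × (21.7 − 0.3135) = 3131.0 kip·in.
M_n = 3131.0/12 = 260.92 kip·ft.

M_n ≈ 261 kip·ft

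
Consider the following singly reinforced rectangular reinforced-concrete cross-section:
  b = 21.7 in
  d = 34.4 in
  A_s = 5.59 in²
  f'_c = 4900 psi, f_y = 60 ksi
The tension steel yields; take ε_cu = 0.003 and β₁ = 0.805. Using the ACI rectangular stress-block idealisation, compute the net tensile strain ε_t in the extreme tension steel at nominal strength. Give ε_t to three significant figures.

ε_t ≈ 0.0194

a = A_s f_y/(0.85 f'_c b) = 3.711 in.
β₁ = 0.805, so c = a/β₁ = 3.711/0.805 = 4.610 in.
From the linear strain diagram with ε_cu = 0.003: ε_t = 0.003 (d − c)/c = 0.003 × (34.4 − 4.610)/4.610 = 0.0194.
Since ε_t ≥ 0.005, the section is tension-controlled.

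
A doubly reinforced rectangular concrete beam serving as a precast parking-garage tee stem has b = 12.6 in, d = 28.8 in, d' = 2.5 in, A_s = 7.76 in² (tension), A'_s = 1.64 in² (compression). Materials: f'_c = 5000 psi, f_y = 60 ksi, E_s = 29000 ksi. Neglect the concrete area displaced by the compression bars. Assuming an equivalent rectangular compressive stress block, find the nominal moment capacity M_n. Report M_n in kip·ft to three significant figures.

Assume both steels yield.
a = (A_s − A'_s) f_y/(0.85 f'_c b) = (7.76 − 1.64) × 60/(0.85 × 5 × 12.6) = 6.857 in.
c = a/β₁ = 6.857/0.8 = 8.571 in; ε'_s = 0.003(c − d')/c = 0.0021 ≥ ε_y = 0.0021, so the compression steel yields.
M_n = (A_s − A'_s) f_y (d − a/2) + A'_s f_y (d − d') = 367.2 × (28.8 − 3.4285) + 98.4 × (28.8 − 2.5) = 9316.4 + 2587.9 = 11904.3 kip·in = 11904.3/12 = 992.03 kip·ft.

M_n ≈ 992 kip·ft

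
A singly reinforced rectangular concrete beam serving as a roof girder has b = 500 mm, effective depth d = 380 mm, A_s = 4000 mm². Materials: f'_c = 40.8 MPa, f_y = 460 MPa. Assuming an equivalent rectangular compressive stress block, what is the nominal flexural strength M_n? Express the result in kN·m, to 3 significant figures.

M_n ≈ 602 kN·m

T = A_s f_y = 4000 × 460 = 1840000 N = 1840 kN.
From C = T: a = T/(0.85 f'_c b) = 1840000/(0.85 × 40.8 × 500) = 106.11 mm.
M_n = T(d − a/2) = 1840 kN × (380 − 53.055) mm = 601.58 kN·m.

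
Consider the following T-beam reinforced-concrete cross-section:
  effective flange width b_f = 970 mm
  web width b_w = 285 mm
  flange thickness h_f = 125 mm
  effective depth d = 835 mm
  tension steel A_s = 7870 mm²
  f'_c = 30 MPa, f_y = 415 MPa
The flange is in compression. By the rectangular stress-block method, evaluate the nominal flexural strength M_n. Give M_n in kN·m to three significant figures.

Tension: T = A_s f_y = 7870 × 415 = 3266050 N.
Try a within the flange: a = T/(0.85 f'_c b_f) = 3266050/(0.85 × 30 × 970) = 132.04 mm.
a = 132.04 > h_f = 125 mm: the block extends into the web. Split into flange-overhang and web parts.
C_f = 0.85 f'_c (b_f − b_w) h_f = 0.85 × 30 × (970 − 285) × 125 = 2183438 N.
Remaining web compression depth: a_w = (T − C_f)/(0.85 f'_c b_w) = (3266050 − 2183438)/(0.85 × 30 × 285) = 148.97 mm.
M_n = C_f(d − h_f/2) + (T − C_f)(d − a_w/2) = 2183438 × (835 − 62.5) + 1082612 × (835 − 74.485) = 1686.71 + 823.34 = 2510.05 × 10⁶ N·mm.
M_n = 2510.05 kN·m.

M_n ≈ 2510 kN·m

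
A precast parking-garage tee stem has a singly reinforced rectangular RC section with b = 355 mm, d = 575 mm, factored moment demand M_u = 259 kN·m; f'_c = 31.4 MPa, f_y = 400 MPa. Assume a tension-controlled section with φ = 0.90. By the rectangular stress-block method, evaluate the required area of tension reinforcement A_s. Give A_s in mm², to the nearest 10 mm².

M_n = M_u/φ = 259/0.90 = 287.778 kN·m.
With M_n = 0.85 f'_c a b (d − a/2), solve the quadratic for a:
a = d − √(d² − 2M_n/(0.85 f'_c b)) = 575 − √(575² − 2 × 287.778×10⁶/(0.85 × 31.4 × 355)) = 55.50 mm.
A_s = 0.85 f'_c a b / f_y = 0.85 × 31.4 × 55.50 × 355 / 400 = 1314.6 mm².

A_s ≈ 1310 mm²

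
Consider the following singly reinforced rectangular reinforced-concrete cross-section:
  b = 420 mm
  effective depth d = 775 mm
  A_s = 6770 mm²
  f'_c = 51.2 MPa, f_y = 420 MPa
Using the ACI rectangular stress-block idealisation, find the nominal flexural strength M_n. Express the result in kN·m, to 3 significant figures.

M_n ≈ 1980 kN·m

T = A_s f_y = 6770 × 420 = 2843400 N = 2843.4 kN.
From C = T: a = T/(0.85 f'_c b) = 2843400/(0.85 × 51.2 × 420) = 155.56 mm.
M_n = T(d − a/2) = 2843.4 kN × (775 − 77.78) mm = 1982.48 kN·m.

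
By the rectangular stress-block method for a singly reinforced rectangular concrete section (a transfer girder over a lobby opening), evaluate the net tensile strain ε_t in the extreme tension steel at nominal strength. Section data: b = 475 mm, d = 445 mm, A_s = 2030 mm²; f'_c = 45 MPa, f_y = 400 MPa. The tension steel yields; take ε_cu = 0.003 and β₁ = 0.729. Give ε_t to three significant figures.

a = A_s f_y/(0.85 f'_c b) = 44.69 mm.
β₁ = 0.729, so c = a/β₁ = 44.69/0.729 = 61.30 mm.
From the linear strain diagram with ε_cu = 0.003: ε_t = 0.003 (d − c)/c = 0.003 × (445 − 61.30)/61.30 = 0.0188.
Since ε_t ≥ 0.005, the section is tension-controlled.

ε_t ≈ 0.0188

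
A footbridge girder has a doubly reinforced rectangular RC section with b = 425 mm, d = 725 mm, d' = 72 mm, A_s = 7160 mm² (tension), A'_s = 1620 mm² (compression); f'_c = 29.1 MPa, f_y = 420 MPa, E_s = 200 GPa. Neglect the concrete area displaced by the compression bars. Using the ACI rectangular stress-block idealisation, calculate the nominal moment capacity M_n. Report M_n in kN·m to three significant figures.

Assume both tension and compression steel yield.
Net tension couple steel: A_s − A'_s = 5540 mm².
a = (A_s − A'_s) f_y / (0.85 f'_c b) = 2326800/(0.85 × 29.1 × 425) = 221.34 mm.
c = a/β₁ = 221.34/0.842 = 262.87 mm; ε'_s = 0.003(c − d')/c = 0.0022 ≥ f_y/E_s = 0.0021, so compression steel does yield.
M_n = (A_s − A'_s) f_y (d − a/2) + A'_s f_y (d − d') = [2326800 × (725 − 110.67) + 680400 × (725 − 72)] × 10⁻⁶ = 1429.42 + 444.30 = 1873.72 kN·m.

M_n ≈ 1870 kN·m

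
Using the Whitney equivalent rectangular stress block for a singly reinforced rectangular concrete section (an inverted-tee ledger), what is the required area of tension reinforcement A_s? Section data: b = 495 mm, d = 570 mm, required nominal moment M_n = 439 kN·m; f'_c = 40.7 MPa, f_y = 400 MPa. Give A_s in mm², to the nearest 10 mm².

A_s ≈ 2010 mm²

With M_n = 0.85 f'_c a b (d − a/2), solve the quadratic for a:
a = d − √(d² − 2M_n/(0.85 f'_c b)) = 570 − √(570² − 2 × 439×10⁶/(0.85 × 40.7 × 495)) = 46.90 mm.
A_s = 0.85 f'_c a b / f_y = 0.85 × 40.7 × 46.90 × 495 / 400 = 2007.9 mm².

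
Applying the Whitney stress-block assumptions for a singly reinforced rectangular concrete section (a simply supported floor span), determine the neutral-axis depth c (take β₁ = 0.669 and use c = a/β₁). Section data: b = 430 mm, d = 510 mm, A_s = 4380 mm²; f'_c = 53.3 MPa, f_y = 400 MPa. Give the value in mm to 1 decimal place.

T = A_s f_y = 4380 × 400 = 1752000 N = 1752 kN.
Setting C = 0.85 f'_c a b equal to T: a = 1752000/(0.85 × 53.3 × 430) = 89.933 mm.
With β₁ = 0.669, c = a/β₁ = 89.933/0.669 = 134.4 mm.

c ≈ 134.4 mm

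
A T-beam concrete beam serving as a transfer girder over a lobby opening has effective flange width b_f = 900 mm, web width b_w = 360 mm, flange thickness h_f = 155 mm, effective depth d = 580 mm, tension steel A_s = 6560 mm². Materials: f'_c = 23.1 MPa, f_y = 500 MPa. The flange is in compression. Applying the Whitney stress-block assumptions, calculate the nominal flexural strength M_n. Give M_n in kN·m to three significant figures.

M_n ≈ 1590 kN·m

Tension: T = A_s f_y = 6560 × 500 = 3280000 N.
Try a within the flange: a = T/(0.85 f'_c b_f) = 3280000/(0.85 × 23.1 × 900) = 185.61 mm.
a = 185.61 > h_f = 155 mm: the block extends into the web. Split into flange-overhang and web parts.
C_f = 0.85 f'_c (b_f − b_w) h_f = 0.85 × 23.1 × (900 − 360) × 155 = 1643450 N.
Remaining web compression depth: a_w = (T − C_f)/(0.85 f'_c b_w) = (3280000 − 1643450)/(0.85 × 23.1 × 360) = 231.52 mm.
M_n = C_f(d − h_f/2) + (T − C_f)(d − a_w/2) = 1643450 × (580 − 77.5) + 1636550 × (580 − 115.76) = 825.83 + 759.75 = 1585.58 × 10⁶ N·mm.
M_n = 1585.58 kN·m.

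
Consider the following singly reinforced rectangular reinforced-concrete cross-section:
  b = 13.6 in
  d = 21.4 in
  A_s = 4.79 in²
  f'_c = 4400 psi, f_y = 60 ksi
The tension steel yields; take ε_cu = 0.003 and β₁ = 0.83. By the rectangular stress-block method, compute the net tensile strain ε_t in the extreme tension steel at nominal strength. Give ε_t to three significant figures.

a = A_s f_y/(0.85 f'_c b) = 5.650 in.
β₁ = 0.83, so c = a/β₁ = 5.650/0.83 = 6.807 in.
From the linear strain diagram with ε_cu = 0.003: ε_t = 0.003 (d − c)/c = 0.003 × (21.4 − 6.807)/6.807 = 0.00643.
Since ε_t ≥ 0.005, the section is tension-controlled.

ε_t ≈ 0.00643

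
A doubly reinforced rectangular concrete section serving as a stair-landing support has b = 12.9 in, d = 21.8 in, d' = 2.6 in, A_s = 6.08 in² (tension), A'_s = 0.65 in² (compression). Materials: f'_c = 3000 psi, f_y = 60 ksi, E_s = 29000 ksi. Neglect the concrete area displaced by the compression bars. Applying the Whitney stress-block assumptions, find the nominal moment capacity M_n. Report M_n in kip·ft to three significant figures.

Assume both steels yield.
a = (A_s − A'_s) f_y/(0.85 f'_c b) = (6.08 − 0.65) × 60/(0.85 × 3 × 12.9) = 9.904 in.
c = a/β₁ = 9.904/0.85 = 11.652 in; ε'_s = 0.003(c − d')/c = 0.0023 ≥ ε_y = 0.0021, so the compression steel yields.
M_n = (A_s − A'_s) f_y (d − a/2) + A'_s f_y (d − d') = 325.8 × (21.8 − 4.952) + 39 × (21.8 − 2.6) = 5489.1 + 748.8 = 6237.9 kip·in = 6237.9/12 = 519.83 kip·ft.

M_n ≈ 520 kip·ft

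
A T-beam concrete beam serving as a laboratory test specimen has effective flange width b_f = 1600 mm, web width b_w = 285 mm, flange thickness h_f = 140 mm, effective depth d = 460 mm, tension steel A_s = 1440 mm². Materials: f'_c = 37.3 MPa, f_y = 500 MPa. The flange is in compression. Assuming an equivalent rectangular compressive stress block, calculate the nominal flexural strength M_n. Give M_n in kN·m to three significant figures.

Tension: T = A_s f_y = 1440 × 500 = 720000 N.
Try a within the flange: a = T/(0.85 f'_c b_f) = 720000/(0.85 × 37.3 × 1600) = 14.19 mm.
Since a = 14.19 ≤ h_f = 140 mm, the stress block lies entirely in the flange; analyse as a rectangular beam of width b_f.
M_n = T(d − a/2) = 720000 × (460 − 7.095) = 326.09 × 10⁶ N·mm.
M_n = 326.09 kN·m.

M_n ≈ 326 kN·m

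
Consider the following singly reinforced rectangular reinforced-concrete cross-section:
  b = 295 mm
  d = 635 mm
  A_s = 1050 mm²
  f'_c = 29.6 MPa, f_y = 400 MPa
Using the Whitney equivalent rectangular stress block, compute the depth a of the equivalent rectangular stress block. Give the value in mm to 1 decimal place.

a ≈ 56.6 mm

T = A_s f_y = 1050 × 400 = 420000 N = 420 kN.
Setting C = 0.85 f'_c a b equal to T: a = 420000/(0.85 × 29.6 × 295) = 56.6 mm.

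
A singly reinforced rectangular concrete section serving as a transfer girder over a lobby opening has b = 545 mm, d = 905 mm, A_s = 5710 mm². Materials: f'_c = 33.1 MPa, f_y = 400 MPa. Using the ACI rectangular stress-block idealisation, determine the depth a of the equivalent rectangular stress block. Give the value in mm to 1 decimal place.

T = A_s f_y = 5710 × 400 = 2284000 N = 2284 kN.
Setting C = 0.85 f'_c a b equal to T: a = 2284000/(0.85 × 33.1 × 545) = 149.0 mm.

a ≈ 149.0 mm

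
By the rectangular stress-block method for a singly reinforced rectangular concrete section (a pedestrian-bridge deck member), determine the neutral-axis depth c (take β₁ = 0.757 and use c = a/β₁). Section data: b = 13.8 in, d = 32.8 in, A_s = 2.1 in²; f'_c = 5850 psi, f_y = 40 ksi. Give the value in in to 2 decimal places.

c ≈ 1.62 in

T = A_s f_y = 2.1 × 40 = 84 kips.
a = T/(0.85 f'_c b) = 84/(0.85 × 5.85 × 13.8) = 1.2241 in.
With β₁ = 0.757, c = a/β₁ = 1.2241/0.757 = 1.62 in.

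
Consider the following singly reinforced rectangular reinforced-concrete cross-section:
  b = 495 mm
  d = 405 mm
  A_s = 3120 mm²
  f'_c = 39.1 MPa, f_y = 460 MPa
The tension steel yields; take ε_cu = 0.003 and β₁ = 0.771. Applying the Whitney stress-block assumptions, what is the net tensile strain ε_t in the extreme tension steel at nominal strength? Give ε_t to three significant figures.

ε_t ≈ 0.00774

a = A_s f_y/(0.85 f'_c b) = 87.24 mm.
β₁ = 0.771, so c = a/β₁ = 87.24/0.771 = 113.15 mm.
From the linear strain diagram with ε_cu = 0.003: ε_t = 0.003 (d − c)/c = 0.003 × (405 − 113.15)/113.15 = 0.00774.
Since ε_t ≥ 0.005, the section is tension-controlled.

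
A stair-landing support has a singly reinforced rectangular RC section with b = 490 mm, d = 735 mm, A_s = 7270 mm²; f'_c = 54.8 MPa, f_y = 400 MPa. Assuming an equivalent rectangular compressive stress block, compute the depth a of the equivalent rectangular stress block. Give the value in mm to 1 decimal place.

T = A_s f_y = 7270 × 400 = 2908000 N = 2908 kN.
Setting C = 0.85 f'_c a b equal to T: a = 2908000/(0.85 × 54.8 × 490) = 127.4 mm.

a ≈ 127.4 mm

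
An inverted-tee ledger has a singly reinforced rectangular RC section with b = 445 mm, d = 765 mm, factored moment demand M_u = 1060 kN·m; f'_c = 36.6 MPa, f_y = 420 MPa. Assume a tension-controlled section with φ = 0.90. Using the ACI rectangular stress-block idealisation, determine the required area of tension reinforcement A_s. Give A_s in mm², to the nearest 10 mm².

M_n = M_u/φ = 1060/0.90 = 1177.78 kN·m.
With M_n = 0.85 f'_c a b (d − a/2), solve the quadratic for a:
a = d − √(d² − 2M_n/(0.85 f'_c b)) = 765 − √(765² − 2 × 1177.78×10⁶/(0.85 × 36.6 × 445)) = 120.74 mm.
A_s = 0.85 f'_c a b / f_y = 0.85 × 36.6 × 120.74 × 445 / 420 = 3979.8 mm².

A_s ≈ 3980 mm²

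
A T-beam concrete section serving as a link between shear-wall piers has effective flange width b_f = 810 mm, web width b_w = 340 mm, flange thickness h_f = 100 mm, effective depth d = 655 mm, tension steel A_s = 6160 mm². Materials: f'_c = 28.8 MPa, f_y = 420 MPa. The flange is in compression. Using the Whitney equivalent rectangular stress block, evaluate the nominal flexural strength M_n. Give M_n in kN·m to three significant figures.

Tension: T = A_s f_y = 6160 × 420 = 2587200 N.
Try a within the flange: a = T/(0.85 f'_c b_f) = 2587200/(0.85 × 28.8 × 810) = 130.48 mm.
a = 130.48 > h_f = 100 mm: the block extends into the web. Split into flange-overhang and web parts.
C_f = 0.85 f'_c (b_f − b_w) h_f = 0.85 × 28.8 × (810 − 340) × 100 = 1150560 N.
Remaining web compression depth: a_w = (T − C_f)/(0.85 f'_c b_w) = (2587200 − 1150560)/(0.85 × 28.8 × 340) = 172.61 mm.
M_n = C_f(d − h_f/2) + (T − C_f)(d − a_w/2) = 1150560 × (655 − 50) + 1436640 × (655 − 86.305) = 696.09 + 817.01 = 1513.10 × 10⁶ N·mm.
M_n = 1513.10 kN·m.

M_n ≈ 1510 kN·m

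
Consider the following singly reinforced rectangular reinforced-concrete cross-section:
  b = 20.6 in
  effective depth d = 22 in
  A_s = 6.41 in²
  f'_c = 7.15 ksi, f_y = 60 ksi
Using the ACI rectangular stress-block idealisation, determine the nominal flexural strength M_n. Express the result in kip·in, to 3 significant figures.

M_n ≈ 7870 kip·in

T = A_s f_y = 6.41 × 60 = 384.6 kips.
a = T/(0.85 f'_c b) = 384.6/(0.85 × 7.15 × 20.6) = 3.072 in.
M_n = T(d − a/2) = 384.6 × (22 − 1.536) = 7870.5 kip·in.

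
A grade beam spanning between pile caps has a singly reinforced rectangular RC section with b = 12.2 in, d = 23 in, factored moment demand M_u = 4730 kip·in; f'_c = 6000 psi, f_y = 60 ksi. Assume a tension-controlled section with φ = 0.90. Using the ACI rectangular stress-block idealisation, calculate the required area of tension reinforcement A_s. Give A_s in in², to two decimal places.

M_n = M_u/φ = 4730/0.90 = 5255.56 kip·in.
From M_n = 0.85 f'_c a b (d − a/2):
a = d − √(d² − 2M_n/(0.85 f'_c b)) = 23 − √(23² − 2 × 5255.56/(0.85 × 6 × 12.2)) = 4.025 in.
A_s = 0.85 f'_c a b / f_y = 0.85 × 6 × 4.025 × 12.2 / 60 = 4.174 in².

A_s ≈ 4.17 in²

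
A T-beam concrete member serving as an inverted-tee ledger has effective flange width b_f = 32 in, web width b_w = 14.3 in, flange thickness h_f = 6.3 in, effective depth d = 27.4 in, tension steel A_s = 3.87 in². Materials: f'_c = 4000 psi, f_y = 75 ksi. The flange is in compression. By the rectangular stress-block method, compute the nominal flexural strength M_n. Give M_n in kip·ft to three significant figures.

Tension: T = A_s f_y = 3.87 × 75 = 290.25 kips.
Try a within the flange: a = T/(0.85 f'_c b_f) = 290.25/(0.85 × 4 × 32) = 2.668 in.
Since a = 2.668 ≤ h_f = 6.3 in, the stress block lies entirely in the flange; analyse as a rectangular beam of width b_f.
M_n = T(d − a/2) = 290.25 × (27.4 − 1.334) = 7565.7 kip·in.
M_n = 7565.7/12 = 630.48 kip·ft.

M_n ≈ 630 kip·ft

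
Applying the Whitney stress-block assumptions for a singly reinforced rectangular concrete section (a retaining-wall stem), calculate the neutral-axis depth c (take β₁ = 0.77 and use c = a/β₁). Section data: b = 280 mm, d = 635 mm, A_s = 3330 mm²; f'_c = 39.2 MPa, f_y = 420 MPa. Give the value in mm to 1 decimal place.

c ≈ 194.7 mm

T = A_s f_y = 3330 × 420 = 1398600 N = 1398.6 kN.
Setting C = 0.85 f'_c a b equal to T: a = 1398600/(0.85 × 39.2 × 280) = 149.910 mm.
With β₁ = 0.77, c = a/β₁ = 149.910/0.77 = 194.7 mm.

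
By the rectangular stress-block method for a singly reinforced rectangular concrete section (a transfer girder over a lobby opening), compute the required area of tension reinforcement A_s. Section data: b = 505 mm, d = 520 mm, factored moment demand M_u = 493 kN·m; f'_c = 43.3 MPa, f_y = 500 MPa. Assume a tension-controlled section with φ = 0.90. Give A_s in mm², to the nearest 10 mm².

A_s ≈ 2240 mm²

M_n = M_u/φ = 493/0.90 = 547.778 kN·m.
With M_n = 0.85 f'_c a b (d − a/2), solve the quadratic for a:
a = d − √(d² − 2M_n/(0.85 f'_c b)) = 520 − √(520² − 2 × 547.778×10⁶/(0.85 × 43.3 × 505)) = 60.16 mm.
A_s = 0.85 f'_c a b / f_y = 0.85 × 43.3 × 60.16 × 505 / 500 = 2236.3 mm².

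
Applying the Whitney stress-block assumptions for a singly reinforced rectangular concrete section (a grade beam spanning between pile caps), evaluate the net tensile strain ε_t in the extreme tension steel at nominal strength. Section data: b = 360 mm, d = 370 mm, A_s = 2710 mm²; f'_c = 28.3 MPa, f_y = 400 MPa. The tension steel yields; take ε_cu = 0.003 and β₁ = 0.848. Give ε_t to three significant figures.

ε_t ≈ 0.00452

a = A_s f_y/(0.85 f'_c b) = 125.18 mm.
β₁ = 0.848, so c = a/β₁ = 125.18/0.848 = 147.62 mm.
From the linear strain diagram with ε_cu = 0.003: ε_t = 0.003 (d − c)/c = 0.003 × (370 − 147.62)/147.62 = 0.00452.
ε_t is between 0.004 and 0.005 — transition zone.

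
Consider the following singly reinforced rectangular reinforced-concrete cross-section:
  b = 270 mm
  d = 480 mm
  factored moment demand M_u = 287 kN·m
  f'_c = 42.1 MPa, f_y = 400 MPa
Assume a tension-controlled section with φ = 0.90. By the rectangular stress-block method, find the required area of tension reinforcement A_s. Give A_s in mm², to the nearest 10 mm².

M_n = M_u/φ = 287/0.90 = 318.889 kN·m.
With M_n = 0.85 f'_c a b (d − a/2), solve the quadratic for a:
a = d − √(d² − 2M_n/(0.85 f'_c b)) = 480 − √(480² − 2 × 318.889×10⁶/(0.85 × 42.1 × 270)) = 74.55 mm.
A_s = 0.85 f'_c a b / f_y = 0.85 × 42.1 × 74.55 × 270 / 400 = 1800.7 mm².

A_s ≈ 1800 mm²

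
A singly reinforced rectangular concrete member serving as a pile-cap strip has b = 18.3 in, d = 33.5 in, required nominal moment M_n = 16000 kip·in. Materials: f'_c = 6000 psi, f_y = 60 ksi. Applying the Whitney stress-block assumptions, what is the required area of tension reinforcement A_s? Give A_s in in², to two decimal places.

From M_n = 0.85 f'_c a b (d − a/2):
a = d − √(d² − 2M_n/(0.85 f'_c b)) = 33.5 − √(33.5² − 2 × 16000/(0.85 × 6 × 18.3)) = 5.583 in.
A_s = 0.85 f'_c a b / f_y = 0.85 × 6 × 5.583 × 18.3 / 60 = 8.684 in².

A_s ≈ 8.68 in²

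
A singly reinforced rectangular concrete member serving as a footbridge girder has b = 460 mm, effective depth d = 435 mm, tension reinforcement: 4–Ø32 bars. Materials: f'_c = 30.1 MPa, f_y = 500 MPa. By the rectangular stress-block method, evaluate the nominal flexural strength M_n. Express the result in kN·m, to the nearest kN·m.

M_n ≈ 590 kN·m

A_s = 4 × 804 = 3216 mm².
T = A_s f_y = 3216 × 500 = 1608000 N = 1608 kN.
From C = T: a = T/(0.85 f'_c b) = 1608000/(0.85 × 30.1 × 460) = 136.63 mm.
M_n = T(d − a/2) = 1608 kN × (435 − 68.315) mm = 589.63 kN·m.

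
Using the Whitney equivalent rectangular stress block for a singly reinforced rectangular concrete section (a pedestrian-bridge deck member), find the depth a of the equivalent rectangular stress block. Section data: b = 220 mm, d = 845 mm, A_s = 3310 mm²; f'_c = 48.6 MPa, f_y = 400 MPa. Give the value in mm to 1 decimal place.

T = A_s f_y = 3310 × 400 = 1324000 N = 1324 kN.
Setting C = 0.85 f'_c a b equal to T: a = 1324000/(0.85 × 48.6 × 220) = 145.7 mm.

a ≈ 145.7 mm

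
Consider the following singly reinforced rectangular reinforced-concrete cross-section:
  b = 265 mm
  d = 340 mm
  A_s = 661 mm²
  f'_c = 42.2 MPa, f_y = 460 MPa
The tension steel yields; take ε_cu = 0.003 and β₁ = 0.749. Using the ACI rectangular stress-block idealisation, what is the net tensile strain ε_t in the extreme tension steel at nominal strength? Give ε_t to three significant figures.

a = A_s f_y/(0.85 f'_c b) = 31.99 mm.
β₁ = 0.749, so c = a/β₁ = 31.99/0.749 = 42.71 mm.
From the linear strain diagram with ε_cu = 0.003: ε_t = 0.003 (d − c)/c = 0.003 × (340 − 42.71)/42.71 = 0.0209.
Since ε_t ≥ 0.005, the section is tension-controlled.

ε_t ≈ 0.0209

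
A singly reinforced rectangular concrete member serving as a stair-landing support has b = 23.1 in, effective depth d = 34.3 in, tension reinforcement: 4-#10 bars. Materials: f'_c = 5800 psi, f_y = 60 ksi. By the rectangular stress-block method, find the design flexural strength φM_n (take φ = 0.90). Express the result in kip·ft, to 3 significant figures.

A_s = 4 × 1.27 = 5.08 in².
T = A_s f_y = 5.08 × 60 = 304.8 kips.
a = T/(0.85 f'_c b) = 304.8/(0.85 × 5.8 × 23.1) = 2.676 in.
M_n = T(d − a/2) = 304.8 × (34.3 − 1.338) = 10046.8 kip·in = 10046.8/12 = 837.23 kip·ft.
φM_n = 0.90 × 837.23 = 753.51 kip·ft.

φM_n ≈ 754 kip·ft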